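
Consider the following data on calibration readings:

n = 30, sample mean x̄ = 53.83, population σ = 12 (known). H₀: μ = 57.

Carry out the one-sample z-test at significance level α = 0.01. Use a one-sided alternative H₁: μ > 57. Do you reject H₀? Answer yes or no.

SE = σ/√n = 12/√30 = 2.1909
z = (x̄−μ₀)/SE = (53.83−57)/2.1909 = -1.4469
p-value (one-sided, H₁ greater) = 0.92604
At α=0.01: p ≥ α → fail to reject H₀

reject H₀: no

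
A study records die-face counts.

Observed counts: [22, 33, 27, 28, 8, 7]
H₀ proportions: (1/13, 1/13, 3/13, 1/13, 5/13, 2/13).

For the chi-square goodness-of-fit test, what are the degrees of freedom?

df = k − 1 = 6 − 1 = 5

degrees of freedom = 5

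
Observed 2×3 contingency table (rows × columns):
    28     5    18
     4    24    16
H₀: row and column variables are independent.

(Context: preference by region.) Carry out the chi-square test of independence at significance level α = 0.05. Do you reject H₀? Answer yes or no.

Row totals [51, 44], col totals [32, 29, 34], n=95
χ² = (28−17.18)²/17.18 + (5−15.57)²/15.57 + (18−18.25)²/18.25 + (4−14.82)²/14.82 + (24−13.43)²/13.43 + (16−15.75)²/15.75 = 30.2142
df = 2
p-value (upper-tail) = 0.00000
At α=0.05: p < α → reject H₀

reject H₀: yes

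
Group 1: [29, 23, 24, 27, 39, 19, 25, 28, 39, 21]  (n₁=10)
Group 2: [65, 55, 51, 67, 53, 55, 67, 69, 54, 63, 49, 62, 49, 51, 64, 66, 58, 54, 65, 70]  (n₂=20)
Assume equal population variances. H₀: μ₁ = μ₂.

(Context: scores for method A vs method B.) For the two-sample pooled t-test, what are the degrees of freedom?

df = n₁ + n₂ − 2 = 10 + 20 − 2 = 28

degrees of freedom = 28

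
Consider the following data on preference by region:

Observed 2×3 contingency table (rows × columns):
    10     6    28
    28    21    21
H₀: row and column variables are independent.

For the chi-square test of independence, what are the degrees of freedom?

df = (r−1)(c−1) = (2−1)·(3−1) = 2

degrees of freedom = 2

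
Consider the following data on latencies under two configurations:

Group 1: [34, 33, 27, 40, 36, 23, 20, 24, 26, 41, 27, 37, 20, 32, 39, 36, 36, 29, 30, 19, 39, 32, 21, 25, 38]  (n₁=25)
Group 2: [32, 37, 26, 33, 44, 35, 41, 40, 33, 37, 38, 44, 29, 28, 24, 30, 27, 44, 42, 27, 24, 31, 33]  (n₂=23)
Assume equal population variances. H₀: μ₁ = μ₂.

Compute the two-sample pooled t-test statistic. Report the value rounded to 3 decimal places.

test statistic = -1.689

x̄₁=30.560, s₁=7.000, n₁=25
x̄₂=33.870, s₂=6.532, n₂=23
s_p² = [24·7.000² + 22·6.532²]/46 = 45.9732
SE = √(s_p²·(1/25+1/23)) = 1.9590
t = (30.560−33.870)/1.9590 = -1.6894
df = 46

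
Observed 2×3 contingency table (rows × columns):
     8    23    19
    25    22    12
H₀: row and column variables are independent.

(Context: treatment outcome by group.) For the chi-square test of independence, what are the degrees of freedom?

df = (r−1)(c−1) = (2−1)·(3−1) = 2

degrees of freedom = 2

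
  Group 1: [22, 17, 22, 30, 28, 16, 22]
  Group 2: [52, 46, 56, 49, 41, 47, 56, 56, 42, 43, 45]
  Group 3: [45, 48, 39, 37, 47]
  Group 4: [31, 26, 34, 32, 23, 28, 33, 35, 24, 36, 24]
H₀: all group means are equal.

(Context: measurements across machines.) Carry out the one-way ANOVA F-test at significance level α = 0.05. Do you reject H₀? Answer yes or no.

reject H₀: yes

Group means [22.43, 48.45, 43.20, 29.64], grand mean 36.235
SSB = Σnᵢ(x̄ᵢ−x̄)² = 3698.331; SSW = ΣΣ(x−x̄ᵢ)² = 817.787
MSB = 3698.331/3 = 1232.7769; MSW = 817.787/30 = 27.2596
F = MSB/MSW = 45.2236
df = (3, 30)
p-value (upper-tail) = 0.00000
At α=0.05: p < α → reject H₀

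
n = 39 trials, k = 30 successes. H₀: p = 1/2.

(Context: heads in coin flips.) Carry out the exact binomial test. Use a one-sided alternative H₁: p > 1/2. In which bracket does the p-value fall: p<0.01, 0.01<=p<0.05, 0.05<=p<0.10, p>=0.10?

Exact binomial: n=39, k=30, p₀=1/2=0.5000
P(X≥30) from Σ C(n,i)·p₀^i·(1−p₀)^(n−i)
p-value (one-sided, H₁ greater) = 0.00053
→ bracket: p<0.01

p-value bracket: p<0.01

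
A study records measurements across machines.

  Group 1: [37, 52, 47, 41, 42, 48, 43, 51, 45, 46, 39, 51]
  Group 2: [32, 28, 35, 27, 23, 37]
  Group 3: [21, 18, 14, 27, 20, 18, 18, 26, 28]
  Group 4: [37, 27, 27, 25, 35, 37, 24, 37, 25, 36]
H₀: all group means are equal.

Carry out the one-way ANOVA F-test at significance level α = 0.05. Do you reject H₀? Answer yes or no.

Group means [45.17, 30.33, 21.11, 31.00], grand mean 33.081
SSB = Σnᵢ(x̄ᵢ−x̄)² = 3130.868; SSW = ΣΣ(x−x̄ᵢ)² = 891.889
MSB = 3130.868/3 = 1043.6226; MSW = 891.889/33 = 27.0269
F = MSB/MSW = 38.6142
df = (3, 33)
p-value (upper-tail) = 0.00000
At α=0.05: p < α → reject H₀

reject H₀: yes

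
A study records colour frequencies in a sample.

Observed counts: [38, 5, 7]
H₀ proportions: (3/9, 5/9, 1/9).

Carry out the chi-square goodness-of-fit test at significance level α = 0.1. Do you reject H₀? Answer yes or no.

n = 50; E_i = n·p_i = [16.67, 27.78, 5.56]
χ² = (38−16.67)²/16.67 + (5−27.78)²/27.78 + (7−5.56)²/5.56 = 46.3600
df = 2
p-value (upper-tail) = 0.00000
At α=0.1: p < α → reject H₀

reject H₀: yes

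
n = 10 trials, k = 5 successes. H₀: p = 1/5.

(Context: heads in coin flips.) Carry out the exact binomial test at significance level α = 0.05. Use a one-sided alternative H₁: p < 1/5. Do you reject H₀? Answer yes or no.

Exact binomial: n=10, k=5, p₀=1/5=0.2000
P(X≤5) from Σ C(n,i)·p₀^i·(1−p₀)^(n−i)
p-value (one-sided, H₁ less) = 0.99363
At α=0.05: p ≥ α → fail to reject H₀

reject H₀: no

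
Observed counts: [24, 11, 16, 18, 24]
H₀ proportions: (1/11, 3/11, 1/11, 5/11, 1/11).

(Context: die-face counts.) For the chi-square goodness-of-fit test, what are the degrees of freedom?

degrees of freedom = 4

df = k − 1 = 5 − 1 = 4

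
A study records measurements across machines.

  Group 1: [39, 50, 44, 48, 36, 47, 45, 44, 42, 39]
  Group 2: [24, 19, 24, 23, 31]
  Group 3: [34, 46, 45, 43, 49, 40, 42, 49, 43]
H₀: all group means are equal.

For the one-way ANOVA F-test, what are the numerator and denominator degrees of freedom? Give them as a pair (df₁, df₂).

k = 3 groups, N = 24 total
df = (k−1, N−k) = (3−1, 24−3) = (2, 21)

degrees of freedom = [2, 21]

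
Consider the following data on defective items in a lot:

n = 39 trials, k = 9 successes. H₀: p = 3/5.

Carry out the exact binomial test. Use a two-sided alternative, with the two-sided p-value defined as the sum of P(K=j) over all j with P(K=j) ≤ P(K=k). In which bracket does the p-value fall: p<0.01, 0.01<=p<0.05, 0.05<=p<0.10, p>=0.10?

p-value bracket: p<0.01

Exact binomial: n=39, k=9, p₀=3/5=0.6000
P(X=j) = C(n,j)·p₀^j·(1−p₀)^(n−j); p = Σ P(X=j) over j with P(X=j) ≤ P(X=9)
p-value (two-sided) = 0.00000
→ bracket: p<0.01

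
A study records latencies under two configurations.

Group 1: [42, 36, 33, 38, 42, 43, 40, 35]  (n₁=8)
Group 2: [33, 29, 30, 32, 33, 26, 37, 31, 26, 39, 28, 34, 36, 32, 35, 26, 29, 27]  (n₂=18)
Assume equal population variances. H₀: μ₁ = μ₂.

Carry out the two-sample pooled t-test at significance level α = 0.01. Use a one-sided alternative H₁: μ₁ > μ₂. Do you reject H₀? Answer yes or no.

x̄₁=38.625, s₁=3.701, n₁=8
x̄₂=31.278, s₂=3.968, n₂=18
s_p² = [7·3.701² + 17·3.968²]/24 = 15.1453
SE = √(s_p²·(1/8+1/18)) = 1.6537
t = (38.625−31.278)/1.6537 = 4.4430
df = 24
p-value (one-sided, H₁ greater) = 0.00009
At α=0.01: p < α → reject H₀

reject H₀: yes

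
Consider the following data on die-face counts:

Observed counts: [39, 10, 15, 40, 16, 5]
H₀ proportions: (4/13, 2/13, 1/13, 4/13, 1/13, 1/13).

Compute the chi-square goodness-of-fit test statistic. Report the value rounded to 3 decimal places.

n = 125; E_i = n·p_i = [38.46, 19.23, 9.62, 38.46, 9.62, 9.62]
χ² = (39−38.46)²/38.46 + (10−19.23)²/19.23 + (15−9.62)²/9.62 + (40−38.46)²/38.46 + (16−9.62)²/9.62 + (5−9.62)²/9.62 = 13.9700
df = 5

test statistic = 13.970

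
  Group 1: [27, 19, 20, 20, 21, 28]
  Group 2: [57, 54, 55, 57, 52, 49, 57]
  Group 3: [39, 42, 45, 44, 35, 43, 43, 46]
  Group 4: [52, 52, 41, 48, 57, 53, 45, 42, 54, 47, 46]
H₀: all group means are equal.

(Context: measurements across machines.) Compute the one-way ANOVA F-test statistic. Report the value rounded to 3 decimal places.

Group means [22.50, 54.43, 42.12, 48.82], grand mean 43.438
SSB = Σnᵢ(x̄ᵢ−x̄)² = 3808.149; SSW = ΣΣ(x−x̄ᵢ)² = 487.726
MSB = 3808.149/3 = 1269.3831; MSW = 487.726/28 = 17.4188
F = MSB/MSW = 72.8744
df = (3, 28)

test statistic = 72.874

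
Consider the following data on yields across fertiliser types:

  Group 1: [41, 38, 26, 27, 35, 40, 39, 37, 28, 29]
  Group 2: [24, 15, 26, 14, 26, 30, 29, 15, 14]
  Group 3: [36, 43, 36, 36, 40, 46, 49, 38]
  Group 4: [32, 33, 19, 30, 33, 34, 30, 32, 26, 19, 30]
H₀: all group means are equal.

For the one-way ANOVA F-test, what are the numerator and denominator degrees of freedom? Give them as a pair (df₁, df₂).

degrees of freedom = [3, 34]

k = 4 groups, N = 38 total
df = (k−1, N−k) = (4−1, 38−4) = (3, 34)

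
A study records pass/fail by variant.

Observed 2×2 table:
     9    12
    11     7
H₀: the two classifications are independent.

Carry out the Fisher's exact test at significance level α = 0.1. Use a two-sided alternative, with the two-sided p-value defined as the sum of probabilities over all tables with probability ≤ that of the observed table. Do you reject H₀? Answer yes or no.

Margins: r₁=21, r₂=18, c₁=20, c₂=19, n=39
p_obs = C(21,9)·C(18,11)/C(39,20); sum pmf over tables with pmf ≤ p_obs
p-value (two-sided) = 0.34064
At α=0.1: p ≥ α → fail to reject H₀

reject H₀: no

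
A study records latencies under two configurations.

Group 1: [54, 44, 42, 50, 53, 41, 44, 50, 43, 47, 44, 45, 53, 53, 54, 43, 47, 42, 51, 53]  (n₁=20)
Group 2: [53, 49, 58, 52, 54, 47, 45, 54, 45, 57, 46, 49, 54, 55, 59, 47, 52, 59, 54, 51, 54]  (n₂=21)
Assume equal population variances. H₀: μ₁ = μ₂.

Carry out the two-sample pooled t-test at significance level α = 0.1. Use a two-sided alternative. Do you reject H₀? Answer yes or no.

reject H₀: yes

x̄₁=47.650, s₁=4.682, n₁=20
x̄₂=52.095, s₂=4.426, n₂=21
s_p² = [19·4.682² + 20·4.426²]/39 = 20.7272
SE = √(s_p²·(1/20+1/21)) = 1.4225
t = (47.650−52.095)/1.4225 = -3.1251
df = 39
p-value (two-sided) = 0.00335
At α=0.1: p < α → reject H₀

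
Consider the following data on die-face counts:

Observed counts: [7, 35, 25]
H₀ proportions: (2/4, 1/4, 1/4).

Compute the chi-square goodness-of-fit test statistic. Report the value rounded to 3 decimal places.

test statistic = 44.910

n = 67; E_i = n·p_i = [33.50, 16.75, 16.75]
χ² = (7−33.50)²/33.50 + (35−16.75)²/16.75 + (25−16.75)²/16.75 = 44.9104
df = 2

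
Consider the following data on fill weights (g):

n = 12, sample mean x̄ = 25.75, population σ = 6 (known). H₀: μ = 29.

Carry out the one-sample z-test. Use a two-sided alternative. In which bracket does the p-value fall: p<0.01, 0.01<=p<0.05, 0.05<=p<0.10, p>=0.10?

p-value bracket: 0.05<=p<0.10

SE = σ/√n = 6/√12 = 1.7321
z = (x̄−μ₀)/SE = (25.75−29)/1.7321 = -1.8764
p-value (two-sided) = 0.06060
→ bracket: 0.05<=p<0.10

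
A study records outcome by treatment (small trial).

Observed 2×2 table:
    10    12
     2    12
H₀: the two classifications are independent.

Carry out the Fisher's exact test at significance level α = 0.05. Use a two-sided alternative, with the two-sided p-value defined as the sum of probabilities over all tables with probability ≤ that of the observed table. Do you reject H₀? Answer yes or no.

reject H₀: no

Margins: r₁=22, r₂=14, c₁=12, c₂=24, n=36
p_obs = C(22,10)·C(14,2)/C(36,12); sum pmf over tables with pmf ≤ p_obs
p-value (two-sided) = 0.07562
At α=0.05: p ≥ α → fail to reject H₀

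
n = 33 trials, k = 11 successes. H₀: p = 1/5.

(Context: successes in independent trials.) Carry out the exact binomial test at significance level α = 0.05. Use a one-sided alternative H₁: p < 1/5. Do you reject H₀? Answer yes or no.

reject H₀: no

Exact binomial: n=33, k=11, p₀=1/5=0.2000
P(X≤11) from Σ C(n,i)·p₀^i·(1−p₀)^(n−i)
p-value (one-sided, H₁ less) = 0.97841
At α=0.05: p ≥ α → fail to reject H₀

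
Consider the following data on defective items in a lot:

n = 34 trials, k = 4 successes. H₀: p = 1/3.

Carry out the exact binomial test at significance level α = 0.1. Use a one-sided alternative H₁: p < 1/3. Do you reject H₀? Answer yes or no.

Exact binomial: n=34, k=4, p₀=1/3=0.3333
P(X≤4) from Σ C(n,i)·p₀^i·(1−p₀)^(n−i)
p-value (one-sided, H₁ less) = 0.00392
At α=0.1: p < α → reject H₀

reject H₀: yes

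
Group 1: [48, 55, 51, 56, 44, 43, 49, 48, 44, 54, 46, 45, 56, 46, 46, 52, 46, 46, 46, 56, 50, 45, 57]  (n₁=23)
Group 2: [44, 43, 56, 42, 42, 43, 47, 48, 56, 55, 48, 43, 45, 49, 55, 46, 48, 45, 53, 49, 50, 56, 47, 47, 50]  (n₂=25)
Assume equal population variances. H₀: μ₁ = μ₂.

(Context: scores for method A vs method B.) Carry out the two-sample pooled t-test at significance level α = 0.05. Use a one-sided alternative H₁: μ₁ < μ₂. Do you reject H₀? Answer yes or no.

x̄₁=49.087, s₁=4.572, n₁=23
x̄₂=48.280, s₂=4.614, n₂=25
s_p² = [22·4.572² + 24·4.614²]/46 = 21.1058
SE = √(s_p²·(1/23+1/25)) = 1.3274
t = (49.087−48.280)/1.3274 = 0.6079
df = 46
p-value (one-sided, H₁ less) = 0.72689
At α=0.05: p ≥ α → fail to reject H₀

reject H₀: no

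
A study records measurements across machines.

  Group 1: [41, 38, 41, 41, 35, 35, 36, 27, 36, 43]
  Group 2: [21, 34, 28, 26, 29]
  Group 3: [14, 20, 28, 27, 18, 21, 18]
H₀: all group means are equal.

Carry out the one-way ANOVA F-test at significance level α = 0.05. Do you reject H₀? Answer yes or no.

reject H₀: yes

Group means [37.30, 27.60, 20.86], grand mean 29.864
SSB = Σnᵢ(x̄ᵢ−x̄)² = 1146.434; SSW = ΣΣ(x−x̄ᵢ)² = 436.157
MSB = 1146.434/2 = 573.2169; MSW = 436.157/19 = 22.9556
F = MSB/MSW = 24.9706
df = (2, 19)
p-value (upper-tail) = 0.00000
At α=0.05: p < α → reject H₀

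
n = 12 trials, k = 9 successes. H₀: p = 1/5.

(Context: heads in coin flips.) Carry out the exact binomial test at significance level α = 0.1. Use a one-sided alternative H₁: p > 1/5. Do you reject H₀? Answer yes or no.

reject H₀: yes

Exact binomial: n=12, k=9, p₀=1/5=0.2000
P(X≥9) from Σ C(n,i)·p₀^i·(1−p₀)^(n−i)
p-value (one-sided, H₁ greater) = 0.00006
At α=0.1: p < α → reject H₀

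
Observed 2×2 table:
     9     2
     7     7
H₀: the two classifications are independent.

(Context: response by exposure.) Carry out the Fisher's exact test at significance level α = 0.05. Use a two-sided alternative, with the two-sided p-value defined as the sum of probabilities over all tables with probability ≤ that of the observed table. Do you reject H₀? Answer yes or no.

reject H₀: no

Margins: r₁=11, r₂=14, c₁=16, c₂=9, n=25
p_obs = C(11,9)·C(14,7)/C(25,16); sum pmf over tables with pmf ≤ p_obs
p-value (two-sided) = 0.20772
At α=0.05: p ≥ α → fail to reject H₀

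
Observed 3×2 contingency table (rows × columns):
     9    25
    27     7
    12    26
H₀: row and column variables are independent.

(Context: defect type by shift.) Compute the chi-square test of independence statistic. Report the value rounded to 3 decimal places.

Row totals [34, 34, 38], col totals [48, 58], n=106
χ² = (9−15.40)²/15.40 + (25−18.60)²/18.60 + (27−15.40)²/15.40 + (7−18.60)²/18.60 + (12−17.21)²/17.21 + (26−20.79)²/20.79 = 23.7197
df = 2

test statistic = 23.720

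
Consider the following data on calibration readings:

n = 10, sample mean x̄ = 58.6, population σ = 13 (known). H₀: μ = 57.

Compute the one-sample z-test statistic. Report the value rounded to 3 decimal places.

SE = σ/√n = 13/√10 = 4.1110
z = (x̄−μ₀)/SE = (58.6−57)/4.1110 = 0.3892

test statistic = 0.389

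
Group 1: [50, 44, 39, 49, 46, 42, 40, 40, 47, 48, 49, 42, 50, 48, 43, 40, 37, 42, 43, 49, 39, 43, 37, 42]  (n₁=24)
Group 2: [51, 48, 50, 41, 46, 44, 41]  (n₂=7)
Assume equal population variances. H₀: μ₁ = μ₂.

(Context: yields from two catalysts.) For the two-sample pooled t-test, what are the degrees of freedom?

df = n₁ + n₂ − 2 = 24 + 7 − 2 = 29

degrees of freedom = 29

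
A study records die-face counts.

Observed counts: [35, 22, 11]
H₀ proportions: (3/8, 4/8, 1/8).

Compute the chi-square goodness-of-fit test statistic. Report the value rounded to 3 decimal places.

test statistic = 8.510

n = 68; E_i = n·p_i = [25.50, 34.00, 8.50]
χ² = (35−25.50)²/25.50 + (22−34.00)²/34.00 + (11−8.50)²/8.50 = 8.5098
df = 2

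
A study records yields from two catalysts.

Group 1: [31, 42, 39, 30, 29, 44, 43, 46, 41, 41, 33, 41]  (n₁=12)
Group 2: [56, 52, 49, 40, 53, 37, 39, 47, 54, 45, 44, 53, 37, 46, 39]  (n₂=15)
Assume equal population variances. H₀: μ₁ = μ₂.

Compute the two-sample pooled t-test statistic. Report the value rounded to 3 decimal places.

test statistic = -3.164

x̄₁=38.333, s₁=5.929, n₁=12
x̄₂=46.067, s₂=6.595, n₂=15
s_p² = [11·5.929² + 14·6.595²]/25 = 39.8240
SE = √(s_p²·(1/12+1/15)) = 2.4441
t = (38.333−46.067)/2.4441 = -3.1641
df = 25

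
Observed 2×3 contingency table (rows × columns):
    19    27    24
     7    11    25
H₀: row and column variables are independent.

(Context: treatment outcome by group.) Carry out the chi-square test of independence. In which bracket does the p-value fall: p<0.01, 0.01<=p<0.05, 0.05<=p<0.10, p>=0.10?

Row totals [70, 43], col totals [26, 38, 49], n=113
χ² = (19−16.11)²/16.11 + (27−23.54)²/23.54 + (24−30.35)²/30.35 + (7−9.89)²/9.89 + (11−14.46)²/14.46 + (25−18.65)²/18.65 = 6.1983
df = 2
p-value (upper-tail) = 0.04509
→ bracket: 0.01<=p<0.05

p-value bracket: 0.01<=p<0.05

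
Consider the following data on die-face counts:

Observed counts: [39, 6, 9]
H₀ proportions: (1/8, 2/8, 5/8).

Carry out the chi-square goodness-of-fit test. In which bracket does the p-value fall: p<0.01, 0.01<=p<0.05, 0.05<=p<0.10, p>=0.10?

p-value bracket: p<0.01

n = 54; E_i = n·p_i = [6.75, 13.50, 33.75]
χ² = (39−6.75)²/6.75 + (6−13.50)²/13.50 + (9−33.75)²/33.75 = 176.4000
df = 2
p-value (upper-tail) = 0.00000
→ bracket: p<0.01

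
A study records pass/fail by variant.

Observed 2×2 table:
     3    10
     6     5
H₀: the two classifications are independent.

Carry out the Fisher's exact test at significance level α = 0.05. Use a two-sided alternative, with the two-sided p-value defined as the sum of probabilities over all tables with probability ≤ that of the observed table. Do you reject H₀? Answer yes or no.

reject H₀: no

Margins: r₁=13, r₂=11, c₁=9, c₂=15, n=24
p_obs = C(13,3)·C(11,6)/C(24,9); sum pmf over tables with pmf ≤ p_obs
p-value (two-sided) = 0.20598
At α=0.05: p ≥ α → fail to reject H₀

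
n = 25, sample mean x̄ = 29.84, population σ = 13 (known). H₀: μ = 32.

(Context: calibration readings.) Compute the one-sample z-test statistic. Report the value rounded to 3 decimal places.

test statistic = -0.831

SE = σ/√n = 13/√25 = 2.6000
z = (x̄−μ₀)/SE = (29.84−32)/2.6000 = -0.8308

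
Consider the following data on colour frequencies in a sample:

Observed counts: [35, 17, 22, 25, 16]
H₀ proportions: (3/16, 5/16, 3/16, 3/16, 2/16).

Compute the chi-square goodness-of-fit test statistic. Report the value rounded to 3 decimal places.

test statistic = 19.094

n = 115; E_i = n·p_i = [21.56, 35.94, 21.56, 21.56, 14.38]
χ² = (35−21.56)²/21.56 + (17−35.94)²/35.94 + (22−21.56)²/21.56 + (25−21.56)²/21.56 + (16−14.38)²/14.38 = 19.0939
df = 4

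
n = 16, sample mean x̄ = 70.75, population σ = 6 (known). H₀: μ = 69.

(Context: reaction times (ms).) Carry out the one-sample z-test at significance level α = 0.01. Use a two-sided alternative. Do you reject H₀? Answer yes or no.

reject H₀: no

SE = σ/√n = 6/√16 = 1.5000
z = (x̄−μ₀)/SE = (70.75−69)/1.5000 = 1.1667
p-value (two-sided) = 0.24335
At α=0.01: p ≥ α → fail to reject H₀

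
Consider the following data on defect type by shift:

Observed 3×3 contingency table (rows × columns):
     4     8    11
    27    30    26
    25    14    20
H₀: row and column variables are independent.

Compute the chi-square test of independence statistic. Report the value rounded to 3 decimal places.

Row totals [23, 83, 59], col totals [56, 52, 57], n=165
χ² = (4−7.81)²/7.81 + (8−7.25)²/7.25 + (11−7.95)²/7.95 + (27−28.17)²/28.17 + (30−26.16)²/26.16 + (26−28.67)²/28.67 + (25−20.02)²/20.02 + (14−18.59)²/18.59 + (20−20.38)²/20.38 = 6.3487
df = 4

test statistic = 6.349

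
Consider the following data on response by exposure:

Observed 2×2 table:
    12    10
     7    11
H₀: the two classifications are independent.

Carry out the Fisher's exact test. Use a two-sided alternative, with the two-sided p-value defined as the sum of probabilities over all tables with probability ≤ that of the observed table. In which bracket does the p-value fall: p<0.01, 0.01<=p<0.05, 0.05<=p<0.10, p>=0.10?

Margins: r₁=22, r₂=18, c₁=19, c₂=21, n=40
p_obs = C(22,12)·C(18,7)/C(40,19); sum pmf over tables with pmf ≤ p_obs
p-value (two-sided) = 0.35959
→ bracket: p>=0.10

p-value bracket: p>=0.10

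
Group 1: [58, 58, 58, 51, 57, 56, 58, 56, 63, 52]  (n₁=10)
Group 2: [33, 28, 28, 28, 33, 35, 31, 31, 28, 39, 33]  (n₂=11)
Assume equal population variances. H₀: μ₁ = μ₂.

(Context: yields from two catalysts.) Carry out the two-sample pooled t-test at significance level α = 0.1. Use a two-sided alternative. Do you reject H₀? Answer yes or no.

x̄₁=56.700, s₁=3.368, n₁=10
x̄₂=31.545, s₂=3.532, n₂=11
s_p² = [9·3.368² + 10·3.532²]/19 = 11.9383
SE = √(s_p²·(1/10+1/11)) = 1.5097
t = (56.700−31.545)/1.5097 = 16.6622
df = 19
p-value (two-sided) = 0.00000
At α=0.1: p < α → reject H₀

reject H₀: yes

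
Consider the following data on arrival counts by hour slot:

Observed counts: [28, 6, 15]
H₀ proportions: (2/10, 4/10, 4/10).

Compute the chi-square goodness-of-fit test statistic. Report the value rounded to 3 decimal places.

test statistic = 44.316

n = 49; E_i = n·p_i = [9.80, 19.60, 19.60]
χ² = (28−9.80)²/9.80 + (6−19.60)²/19.60 + (15−19.60)²/19.60 = 44.3163
df = 2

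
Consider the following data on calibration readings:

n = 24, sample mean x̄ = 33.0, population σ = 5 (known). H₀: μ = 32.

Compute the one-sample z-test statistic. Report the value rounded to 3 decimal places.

SE = σ/√n = 5/√24 = 1.0206
z = (x̄−μ₀)/SE = (33.0−32)/1.0206 = 0.9798

test statistic = 0.980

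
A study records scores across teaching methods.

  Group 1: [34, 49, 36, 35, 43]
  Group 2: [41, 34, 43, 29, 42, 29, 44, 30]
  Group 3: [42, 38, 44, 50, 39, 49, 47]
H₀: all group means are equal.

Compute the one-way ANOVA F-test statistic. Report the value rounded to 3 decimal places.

test statistic = 3.062

Group means [39.40, 36.50, 44.14], grand mean 39.900
SSB = Σnᵢ(x̄ᵢ−x̄)² = 219.743; SSW = ΣΣ(x−x̄ᵢ)² = 610.057
MSB = 219.743/2 = 109.8714; MSW = 610.057/17 = 35.8857
F = MSB/MSW = 3.0617
df = (2, 17)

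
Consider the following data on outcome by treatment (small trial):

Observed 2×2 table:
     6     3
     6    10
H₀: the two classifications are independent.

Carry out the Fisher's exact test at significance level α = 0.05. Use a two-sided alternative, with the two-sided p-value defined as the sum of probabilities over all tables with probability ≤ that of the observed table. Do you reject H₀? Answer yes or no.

reject H₀: no

Margins: r₁=9, r₂=16, c₁=12, c₂=13, n=25
p_obs = C(9,6)·C(16,6)/C(25,12); sum pmf over tables with pmf ≤ p_obs
p-value (two-sided) = 0.22619
At α=0.05: p ≥ α → fail to reject H₀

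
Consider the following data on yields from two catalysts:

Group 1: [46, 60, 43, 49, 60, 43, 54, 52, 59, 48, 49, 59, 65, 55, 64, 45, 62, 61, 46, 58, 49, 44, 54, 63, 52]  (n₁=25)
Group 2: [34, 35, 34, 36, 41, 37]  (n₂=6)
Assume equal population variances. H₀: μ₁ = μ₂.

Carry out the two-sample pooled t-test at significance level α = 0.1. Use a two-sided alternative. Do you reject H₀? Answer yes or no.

x̄₁=53.600, s₁=7.130, n₁=25
x̄₂=36.167, s₂=2.639, n₂=6
s_p² = [24·7.130² + 5·2.639²]/29 = 43.2701
SE = √(s_p²·(1/25+1/6)) = 2.9904
t = (53.600−36.167)/2.9904 = 5.8298
df = 29
p-value (two-sided) = 0.00000
At α=0.1: p < α → reject H₀

reject H₀: yes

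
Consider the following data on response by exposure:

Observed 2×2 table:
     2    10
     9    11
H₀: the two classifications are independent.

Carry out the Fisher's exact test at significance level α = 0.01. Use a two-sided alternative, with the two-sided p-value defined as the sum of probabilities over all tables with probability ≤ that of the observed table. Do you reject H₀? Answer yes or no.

reject H₀: no

Margins: r₁=12, r₂=20, c₁=11, c₂=21, n=32
p_obs = C(12,2)·C(20,9)/C(32,11); sum pmf over tables with pmf ≤ p_obs
p-value (two-sided) = 0.13885
At α=0.01: p ≥ α → fail to reject H₀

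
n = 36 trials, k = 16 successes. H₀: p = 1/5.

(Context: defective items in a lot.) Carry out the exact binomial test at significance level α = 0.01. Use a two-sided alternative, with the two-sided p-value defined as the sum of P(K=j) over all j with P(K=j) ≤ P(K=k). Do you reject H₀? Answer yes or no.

Exact binomial: n=36, k=16, p₀=1/5=0.2000
P(X=j) = C(n,j)·p₀^j·(1−p₀)^(n−j); p = Σ P(X=j) over j with P(X=j) ≤ P(X=16)
p-value (two-sided) = 0.00109
At α=0.01: p < α → reject H₀

reject H₀: yes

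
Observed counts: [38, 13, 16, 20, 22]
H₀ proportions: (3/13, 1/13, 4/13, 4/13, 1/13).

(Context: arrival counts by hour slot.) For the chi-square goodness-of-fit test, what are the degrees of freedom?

degrees of freedom = 4

df = k − 1 = 5 − 1 = 4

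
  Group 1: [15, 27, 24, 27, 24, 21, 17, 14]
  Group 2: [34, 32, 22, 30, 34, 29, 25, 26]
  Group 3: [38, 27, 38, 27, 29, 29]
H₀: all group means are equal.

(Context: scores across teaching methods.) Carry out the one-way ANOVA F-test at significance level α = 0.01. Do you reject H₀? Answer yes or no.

reject H₀: yes

Group means [21.12, 29.00, 31.33], grand mean 26.773
SSB = Σnᵢ(x̄ᵢ−x̄)² = 419.655; SSW = ΣΣ(x−x̄ᵢ)² = 462.208
MSB = 419.655/2 = 209.8277; MSW = 462.208/19 = 24.3268
F = MSB/MSW = 8.6254
df = (2, 19)
p-value (upper-tail) = 0.00216
At α=0.01: p < α → reject H₀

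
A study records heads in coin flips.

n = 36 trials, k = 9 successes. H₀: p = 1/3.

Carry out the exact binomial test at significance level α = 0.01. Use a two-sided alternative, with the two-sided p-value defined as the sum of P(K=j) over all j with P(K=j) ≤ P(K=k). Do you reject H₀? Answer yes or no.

reject H₀: no

Exact binomial: n=36, k=9, p₀=1/3=0.3333
P(X=j) = C(n,j)·p₀^j·(1−p₀)^(n−j); p = Σ P(X=j) over j with P(X=j) ≤ P(X=9)
p-value (two-sided) = 0.37690
At α=0.01: p ≥ α → fail to reject H₀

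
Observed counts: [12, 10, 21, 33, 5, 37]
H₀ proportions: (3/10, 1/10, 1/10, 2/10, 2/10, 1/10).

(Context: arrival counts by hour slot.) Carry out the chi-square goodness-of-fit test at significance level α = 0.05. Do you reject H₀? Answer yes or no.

n = 118; E_i = n·p_i = [35.40, 11.80, 11.80, 23.60, 23.60, 11.80]
χ² = (12−35.40)²/35.40 + (10−11.80)²/11.80 + (21−11.80)²/11.80 + (33−23.60)²/23.60 + (5−23.60)²/23.60 + (37−11.80)²/11.80 = 95.1356
df = 5
p-value (upper-tail) = 0.00000
At α=0.05: p < α → reject H₀

reject H₀: yes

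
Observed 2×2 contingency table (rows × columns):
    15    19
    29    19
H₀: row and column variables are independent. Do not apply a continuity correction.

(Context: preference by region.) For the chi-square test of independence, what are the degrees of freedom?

df = (r−1)(c−1) = (2−1)·(2−1) = 1

degrees of freedom = 1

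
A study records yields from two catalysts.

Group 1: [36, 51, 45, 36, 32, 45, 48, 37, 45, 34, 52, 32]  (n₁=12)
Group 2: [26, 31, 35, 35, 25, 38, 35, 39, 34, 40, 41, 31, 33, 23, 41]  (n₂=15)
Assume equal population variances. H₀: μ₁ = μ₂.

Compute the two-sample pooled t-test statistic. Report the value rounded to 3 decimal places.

x̄₁=41.083, s₁=7.354, n₁=12
x̄₂=33.800, s₂=5.747, n₂=15
s_p² = [11·7.354² + 14·5.747²]/25 = 42.2927
SE = √(s_p²·(1/12+1/15)) = 2.5187
t = (41.083−33.800)/2.5187 = 2.8917
df = 25

test statistic = 2.892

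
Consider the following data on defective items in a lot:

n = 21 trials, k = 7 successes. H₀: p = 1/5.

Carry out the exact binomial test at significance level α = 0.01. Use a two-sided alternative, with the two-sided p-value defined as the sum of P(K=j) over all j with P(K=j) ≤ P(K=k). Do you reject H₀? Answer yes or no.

Exact binomial: n=21, k=7, p₀=1/5=0.2000
P(X=j) = C(n,j)·p₀^j·(1−p₀)^(n−j); p = Σ P(X=j) over j with P(X=j) ≤ P(X=7)
p-value (two-sided) = 0.16616
At α=0.01: p ≥ α → fail to reject H₀

reject H₀: no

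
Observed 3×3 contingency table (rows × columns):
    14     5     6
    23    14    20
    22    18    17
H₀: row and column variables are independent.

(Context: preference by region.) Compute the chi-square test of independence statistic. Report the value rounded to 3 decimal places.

test statistic = 3.098

Row totals [25, 57, 57], col totals [59, 37, 43], n=139
χ² = (14−10.61)²/10.61 + (5−6.65)²/6.65 + (6−7.73)²/7.73 + (23−24.19)²/24.19 + (14−15.17)²/15.17 + (20−17.63)²/17.63 + (22−24.19)²/24.19 + (18−15.17)²/15.17 + (17−17.63)²/17.63 = 3.0980
df = 4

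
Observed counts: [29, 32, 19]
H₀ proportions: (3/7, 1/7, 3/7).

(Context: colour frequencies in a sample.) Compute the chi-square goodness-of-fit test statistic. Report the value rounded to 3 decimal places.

test statistic = 44.658

n = 80; E_i = n·p_i = [34.29, 11.43, 34.29]
χ² = (29−34.29)²/34.29 + (32−11.43)²/11.43 + (19−34.29)²/34.29 = 44.6583
df = 2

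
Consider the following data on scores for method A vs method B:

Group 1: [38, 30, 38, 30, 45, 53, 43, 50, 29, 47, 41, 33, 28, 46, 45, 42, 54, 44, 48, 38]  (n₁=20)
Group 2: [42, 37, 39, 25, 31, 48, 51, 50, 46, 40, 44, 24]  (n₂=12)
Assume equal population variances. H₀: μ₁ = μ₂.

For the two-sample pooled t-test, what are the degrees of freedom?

df = n₁ + n₂ − 2 = 20 + 12 − 2 = 30

degrees of freedom = 30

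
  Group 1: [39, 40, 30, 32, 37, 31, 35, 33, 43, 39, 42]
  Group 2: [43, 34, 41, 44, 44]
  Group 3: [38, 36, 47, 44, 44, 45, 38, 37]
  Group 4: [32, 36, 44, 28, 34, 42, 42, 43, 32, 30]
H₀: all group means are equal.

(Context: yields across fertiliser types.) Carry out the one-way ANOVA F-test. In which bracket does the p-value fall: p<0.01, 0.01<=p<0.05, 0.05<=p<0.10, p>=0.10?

Group means [36.45, 41.20, 41.12, 36.30], grand mean 38.206
SSB = Σnᵢ(x̄ᵢ−x̄)² = 183.057; SSW = ΣΣ(x−x̄ᵢ)² = 724.502
MSB = 183.057/3 = 61.0189; MSW = 724.502/30 = 24.1501
F = MSB/MSW = 2.5267
df = (3, 30)
p-value (upper-tail) = 0.07625
→ bracket: 0.05<=p<0.10

p-value bracket: 0.05<=p<0.10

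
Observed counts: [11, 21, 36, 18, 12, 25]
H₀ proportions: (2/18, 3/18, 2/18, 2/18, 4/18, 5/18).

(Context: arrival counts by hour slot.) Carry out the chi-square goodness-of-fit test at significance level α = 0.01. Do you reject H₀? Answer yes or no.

n = 123; E_i = n·p_i = [13.67, 20.50, 13.67, 13.67, 27.33, 34.17]
χ² = (11−13.67)²/13.67 + (21−20.50)²/20.50 + (36−13.67)²/13.67 + (18−13.67)²/13.67 + (12−27.33)²/27.33 + (25−34.17)²/34.17 = 49.4634
df = 5
p-value (upper-tail) = 0.00000
At α=0.01: p < α → reject H₀

reject H₀: yes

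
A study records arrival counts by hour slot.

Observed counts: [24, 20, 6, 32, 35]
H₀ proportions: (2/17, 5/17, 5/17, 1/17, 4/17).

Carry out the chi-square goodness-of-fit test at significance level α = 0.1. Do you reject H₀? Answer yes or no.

reject H₀: yes

n = 117; E_i = n·p_i = [13.76, 34.41, 34.41, 6.88, 27.53]
χ² = (24−13.76)²/13.76 + (20−34.41)²/34.41 + (6−34.41)²/34.41 + (32−6.88)²/6.88 + (35−27.53)²/27.53 = 130.8004
df = 4
p-value (upper-tail) = 0.00000
At α=0.1: p < α → reject H₀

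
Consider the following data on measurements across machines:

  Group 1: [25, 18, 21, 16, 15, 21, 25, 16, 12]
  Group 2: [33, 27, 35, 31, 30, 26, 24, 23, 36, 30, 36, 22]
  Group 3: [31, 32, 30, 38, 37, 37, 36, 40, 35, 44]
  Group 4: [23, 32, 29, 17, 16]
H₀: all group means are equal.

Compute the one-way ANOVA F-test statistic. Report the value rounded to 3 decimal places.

test statistic = 20.297

Group means [18.78, 29.42, 36.00, 23.40], grand mean 27.750
SSB = Σnᵢ(x̄ᵢ−x̄)² = 1533.078; SSW = ΣΣ(x−x̄ᵢ)² = 805.672
MSB = 1533.078/3 = 511.0259; MSW = 805.672/32 = 25.1773
F = MSB/MSW = 20.2971
df = (3, 32)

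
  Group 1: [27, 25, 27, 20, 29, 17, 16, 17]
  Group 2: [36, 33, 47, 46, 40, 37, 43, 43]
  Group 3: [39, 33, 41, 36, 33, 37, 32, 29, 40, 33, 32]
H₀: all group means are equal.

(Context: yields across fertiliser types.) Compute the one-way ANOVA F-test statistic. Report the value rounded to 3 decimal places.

test statistic = 33.116

Group means [22.25, 40.62, 35.00], grand mean 32.889
SSB = Σnᵢ(x̄ᵢ−x̄)² = 1433.292; SSW = ΣΣ(x−x̄ᵢ)² = 519.375
MSB = 1433.292/2 = 716.6458; MSW = 519.375/24 = 21.6406
F = MSB/MSW = 33.1158
df = (2, 24)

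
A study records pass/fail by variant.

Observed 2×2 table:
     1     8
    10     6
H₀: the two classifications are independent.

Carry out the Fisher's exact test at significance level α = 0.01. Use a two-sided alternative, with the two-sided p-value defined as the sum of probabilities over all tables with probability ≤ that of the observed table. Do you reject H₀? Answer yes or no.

reject H₀: no

Margins: r₁=9, r₂=16, c₁=11, c₂=14, n=25
p_obs = C(9,1)·C(16,10)/C(25,11); sum pmf over tables with pmf ≤ p_obs
p-value (two-sided) = 0.03301
At α=0.01: p ≥ α → fail to reject H₀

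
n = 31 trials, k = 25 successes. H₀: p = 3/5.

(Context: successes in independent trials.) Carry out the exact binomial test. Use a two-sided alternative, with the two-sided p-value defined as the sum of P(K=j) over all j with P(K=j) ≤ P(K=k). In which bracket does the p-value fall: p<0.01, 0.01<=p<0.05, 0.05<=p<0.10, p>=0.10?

p-value bracket: 0.01<=p<0.05

Exact binomial: n=31, k=25, p₀=3/5=0.6000
P(X=j) = C(n,j)·p₀^j·(1−p₀)^(n−j); p = Σ P(X=j) over j with P(X=j) ≤ P(X=25)
p-value (two-sided) = 0.02605
→ bracket: 0.01<=p<0.05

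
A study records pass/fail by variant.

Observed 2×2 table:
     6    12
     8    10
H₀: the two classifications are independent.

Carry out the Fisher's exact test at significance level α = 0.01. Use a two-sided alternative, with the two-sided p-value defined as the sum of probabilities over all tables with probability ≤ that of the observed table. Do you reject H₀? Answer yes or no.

reject H₀: no

Margins: r₁=18, r₂=18, c₁=14, c₂=22, n=36
p_obs = C(18,6)·C(18,8)/C(36,14); sum pmf over tables with pmf ≤ p_obs
p-value (two-sided) = 0.73322
At α=0.01: p ≥ α → fail to reject H₀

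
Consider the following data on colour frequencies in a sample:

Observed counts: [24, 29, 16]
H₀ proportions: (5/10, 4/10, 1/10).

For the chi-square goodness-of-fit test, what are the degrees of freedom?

degrees of freedom = 2

df = k − 1 = 3 − 1 = 2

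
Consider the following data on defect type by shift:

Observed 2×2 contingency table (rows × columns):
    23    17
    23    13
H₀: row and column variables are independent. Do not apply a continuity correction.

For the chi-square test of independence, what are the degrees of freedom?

degrees of freedom = 1

df = (r−1)(c−1) = (2−1)·(2−1) = 1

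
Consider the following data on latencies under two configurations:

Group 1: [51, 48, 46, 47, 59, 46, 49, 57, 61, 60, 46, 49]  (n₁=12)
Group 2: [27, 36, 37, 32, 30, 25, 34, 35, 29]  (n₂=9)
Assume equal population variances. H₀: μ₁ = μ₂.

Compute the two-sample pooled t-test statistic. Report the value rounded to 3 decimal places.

test statistic = 8.593

x̄₁=51.583, s₁=5.915, n₁=12
x̄₂=31.667, s₂=4.183, n₂=9
s_p² = [11·5.915² + 8·4.183²]/19 = 27.6272
SE = √(s_p²·(1/12+1/9)) = 2.3177
t = (51.583−31.667)/2.3177 = 8.5931
df = 19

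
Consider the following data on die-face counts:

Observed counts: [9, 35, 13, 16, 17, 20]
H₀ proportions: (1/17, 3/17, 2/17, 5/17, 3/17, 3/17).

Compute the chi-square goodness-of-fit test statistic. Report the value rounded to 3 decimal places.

n = 110; E_i = n·p_i = [6.47, 19.41, 12.94, 32.35, 19.41, 19.41]
χ² = (9−6.47)²/6.47 + (35−19.41)²/19.41 + (13−12.94)²/12.94 + (16−32.35)²/32.35 + (17−19.41)²/19.41 + (20−19.41)²/19.41 = 22.0900
df = 5

test statistic = 22.090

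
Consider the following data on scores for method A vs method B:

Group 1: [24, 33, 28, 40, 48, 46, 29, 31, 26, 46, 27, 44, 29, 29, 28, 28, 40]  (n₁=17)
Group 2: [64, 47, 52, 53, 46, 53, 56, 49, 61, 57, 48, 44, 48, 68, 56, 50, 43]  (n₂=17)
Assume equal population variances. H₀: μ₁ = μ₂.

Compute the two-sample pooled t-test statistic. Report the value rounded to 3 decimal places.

test statistic = -7.204

x̄₁=33.882, s₁=8.146, n₁=17
x̄₂=52.647, s₂=6.999, n₂=17
s_p² = [16·8.146² + 16·6.999²]/32 = 57.6765
SE = √(s_p²·(1/17+1/17)) = 2.6049
t = (33.882−52.647)/2.6049 = -7.2036
df = 32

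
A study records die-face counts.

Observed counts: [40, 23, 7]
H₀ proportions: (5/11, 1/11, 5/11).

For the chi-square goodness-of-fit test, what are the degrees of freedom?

degrees of freedom = 2

df = k − 1 = 3 − 1 = 2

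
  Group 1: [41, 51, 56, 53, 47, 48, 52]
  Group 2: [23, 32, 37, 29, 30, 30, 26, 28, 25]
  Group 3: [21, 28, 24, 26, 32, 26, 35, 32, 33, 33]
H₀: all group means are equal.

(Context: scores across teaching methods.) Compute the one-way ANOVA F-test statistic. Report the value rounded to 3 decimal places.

test statistic = 53.489

Group means [49.71, 28.89, 29.00], grand mean 34.538
SSB = Σnᵢ(x̄ᵢ−x̄)² = 2206.144; SSW = ΣΣ(x−x̄ᵢ)² = 474.317
MSB = 2206.144/2 = 1103.0720; MSW = 474.317/23 = 20.6225
F = MSB/MSW = 53.4888
df = (2, 23)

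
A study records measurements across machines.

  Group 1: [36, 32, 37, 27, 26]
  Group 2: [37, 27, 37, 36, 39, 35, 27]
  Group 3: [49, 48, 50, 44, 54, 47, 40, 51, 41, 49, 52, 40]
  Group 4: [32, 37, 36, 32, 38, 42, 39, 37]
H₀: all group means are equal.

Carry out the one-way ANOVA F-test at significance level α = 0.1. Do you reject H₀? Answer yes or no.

reject H₀: yes

Group means [31.60, 34.00, 47.08, 36.62], grand mean 39.188
SSB = Σnᵢ(x̄ᵢ−x̄)² = 1276.883; SSW = ΣΣ(x−x̄ᵢ)² = 577.992
MSB = 1276.883/3 = 425.6278; MSW = 577.992/28 = 20.6426
F = MSB/MSW = 20.6189
df = (3, 28)
p-value (upper-tail) = 0.00000
At α=0.1: p < α → reject H₀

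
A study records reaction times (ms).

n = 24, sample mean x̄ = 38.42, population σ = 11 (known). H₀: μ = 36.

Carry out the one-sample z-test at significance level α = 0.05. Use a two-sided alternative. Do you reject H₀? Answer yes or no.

SE = σ/√n = 11/√24 = 2.2454
z = (x̄−μ₀)/SE = (38.42−36)/2.2454 = 1.0778
p-value (two-sided) = 0.28113
At α=0.05: p ≥ α → fail to reject H₀

reject H₀: no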